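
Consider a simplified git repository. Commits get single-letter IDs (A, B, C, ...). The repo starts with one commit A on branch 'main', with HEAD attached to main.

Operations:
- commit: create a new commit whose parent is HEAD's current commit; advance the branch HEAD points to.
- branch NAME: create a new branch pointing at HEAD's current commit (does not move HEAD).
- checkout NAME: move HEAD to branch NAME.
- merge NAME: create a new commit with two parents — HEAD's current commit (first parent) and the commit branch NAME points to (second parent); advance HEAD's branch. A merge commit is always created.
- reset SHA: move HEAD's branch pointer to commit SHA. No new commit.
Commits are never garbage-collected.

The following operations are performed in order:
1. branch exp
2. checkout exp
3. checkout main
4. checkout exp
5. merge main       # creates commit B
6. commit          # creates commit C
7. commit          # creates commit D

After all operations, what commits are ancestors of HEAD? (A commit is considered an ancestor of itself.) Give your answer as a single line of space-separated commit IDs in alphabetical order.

Answer: A B C D

Derivation:
After op 1 (branch): HEAD=main@A [exp=A main=A]
After op 2 (checkout): HEAD=exp@A [exp=A main=A]
After op 3 (checkout): HEAD=main@A [exp=A main=A]
After op 4 (checkout): HEAD=exp@A [exp=A main=A]
After op 5 (merge): HEAD=exp@B [exp=B main=A]
After op 6 (commit): HEAD=exp@C [exp=C main=A]
After op 7 (commit): HEAD=exp@D [exp=D main=A]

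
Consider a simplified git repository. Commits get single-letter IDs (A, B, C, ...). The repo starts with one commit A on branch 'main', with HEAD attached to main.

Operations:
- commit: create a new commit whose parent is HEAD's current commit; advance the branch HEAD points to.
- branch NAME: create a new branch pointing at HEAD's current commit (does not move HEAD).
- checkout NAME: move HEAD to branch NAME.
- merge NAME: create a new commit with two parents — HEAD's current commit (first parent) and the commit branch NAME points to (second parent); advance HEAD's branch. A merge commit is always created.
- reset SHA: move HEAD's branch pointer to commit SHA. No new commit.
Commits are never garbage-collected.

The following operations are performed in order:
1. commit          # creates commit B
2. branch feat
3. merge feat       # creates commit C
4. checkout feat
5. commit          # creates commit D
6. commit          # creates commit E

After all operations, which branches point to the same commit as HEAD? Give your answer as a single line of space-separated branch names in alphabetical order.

After op 1 (commit): HEAD=main@B [main=B]
After op 2 (branch): HEAD=main@B [feat=B main=B]
After op 3 (merge): HEAD=main@C [feat=B main=C]
After op 4 (checkout): HEAD=feat@B [feat=B main=C]
After op 5 (commit): HEAD=feat@D [feat=D main=C]
After op 6 (commit): HEAD=feat@E [feat=E main=C]

Answer: feat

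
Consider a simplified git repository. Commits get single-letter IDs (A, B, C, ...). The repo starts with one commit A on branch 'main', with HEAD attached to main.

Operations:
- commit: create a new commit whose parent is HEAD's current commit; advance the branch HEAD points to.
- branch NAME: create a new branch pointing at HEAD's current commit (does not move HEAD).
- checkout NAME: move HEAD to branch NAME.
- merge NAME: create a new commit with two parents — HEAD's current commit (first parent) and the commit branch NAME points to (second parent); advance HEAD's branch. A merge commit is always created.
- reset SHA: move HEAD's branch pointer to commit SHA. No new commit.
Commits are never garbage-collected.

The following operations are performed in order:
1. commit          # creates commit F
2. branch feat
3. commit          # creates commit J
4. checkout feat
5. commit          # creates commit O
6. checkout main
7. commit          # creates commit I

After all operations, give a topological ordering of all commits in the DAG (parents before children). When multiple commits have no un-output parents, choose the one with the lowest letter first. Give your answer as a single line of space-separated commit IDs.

After op 1 (commit): HEAD=main@F [main=F]
After op 2 (branch): HEAD=main@F [feat=F main=F]
After op 3 (commit): HEAD=main@J [feat=F main=J]
After op 4 (checkout): HEAD=feat@F [feat=F main=J]
After op 5 (commit): HEAD=feat@O [feat=O main=J]
After op 6 (checkout): HEAD=main@J [feat=O main=J]
After op 7 (commit): HEAD=main@I [feat=O main=I]
commit A: parents=[]
commit F: parents=['A']
commit I: parents=['J']
commit J: parents=['F']
commit O: parents=['F']

Answer: A F J I O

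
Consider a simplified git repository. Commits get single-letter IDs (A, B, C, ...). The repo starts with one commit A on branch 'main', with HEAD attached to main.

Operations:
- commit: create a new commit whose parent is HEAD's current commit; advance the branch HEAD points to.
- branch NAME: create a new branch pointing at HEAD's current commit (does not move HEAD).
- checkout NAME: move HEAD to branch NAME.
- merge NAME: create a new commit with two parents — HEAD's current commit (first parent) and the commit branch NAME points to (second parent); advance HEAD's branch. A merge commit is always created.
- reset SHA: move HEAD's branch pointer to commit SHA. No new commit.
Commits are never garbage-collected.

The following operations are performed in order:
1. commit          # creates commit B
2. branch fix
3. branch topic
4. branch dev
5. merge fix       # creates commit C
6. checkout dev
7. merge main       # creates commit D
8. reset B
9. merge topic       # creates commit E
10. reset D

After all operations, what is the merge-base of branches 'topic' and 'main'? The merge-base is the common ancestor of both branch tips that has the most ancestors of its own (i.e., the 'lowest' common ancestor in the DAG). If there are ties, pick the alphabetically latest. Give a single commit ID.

After op 1 (commit): HEAD=main@B [main=B]
After op 2 (branch): HEAD=main@B [fix=B main=B]
After op 3 (branch): HEAD=main@B [fix=B main=B topic=B]
After op 4 (branch): HEAD=main@B [dev=B fix=B main=B topic=B]
After op 5 (merge): HEAD=main@C [dev=B fix=B main=C topic=B]
After op 6 (checkout): HEAD=dev@B [dev=B fix=B main=C topic=B]
After op 7 (merge): HEAD=dev@D [dev=D fix=B main=C topic=B]
After op 8 (reset): HEAD=dev@B [dev=B fix=B main=C topic=B]
After op 9 (merge): HEAD=dev@E [dev=E fix=B main=C topic=B]
After op 10 (reset): HEAD=dev@D [dev=D fix=B main=C topic=B]
ancestors(topic=B): ['A', 'B']
ancestors(main=C): ['A', 'B', 'C']
common: ['A', 'B']

Answer: B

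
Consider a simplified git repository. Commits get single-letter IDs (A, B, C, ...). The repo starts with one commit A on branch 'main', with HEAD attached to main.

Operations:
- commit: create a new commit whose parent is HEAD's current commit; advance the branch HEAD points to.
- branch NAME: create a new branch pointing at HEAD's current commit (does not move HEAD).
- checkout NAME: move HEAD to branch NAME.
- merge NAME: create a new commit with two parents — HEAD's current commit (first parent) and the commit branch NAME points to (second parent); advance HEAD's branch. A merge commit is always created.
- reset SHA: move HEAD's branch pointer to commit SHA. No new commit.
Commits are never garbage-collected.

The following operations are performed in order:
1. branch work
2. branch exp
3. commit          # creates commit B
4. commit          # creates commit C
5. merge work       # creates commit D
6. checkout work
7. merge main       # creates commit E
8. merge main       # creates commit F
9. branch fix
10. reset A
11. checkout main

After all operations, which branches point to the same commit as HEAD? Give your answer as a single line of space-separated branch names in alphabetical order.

Answer: main

Derivation:
After op 1 (branch): HEAD=main@A [main=A work=A]
After op 2 (branch): HEAD=main@A [exp=A main=A work=A]
After op 3 (commit): HEAD=main@B [exp=A main=B work=A]
After op 4 (commit): HEAD=main@C [exp=A main=C work=A]
After op 5 (merge): HEAD=main@D [exp=A main=D work=A]
After op 6 (checkout): HEAD=work@A [exp=A main=D work=A]
After op 7 (merge): HEAD=work@E [exp=A main=D work=E]
After op 8 (merge): HEAD=work@F [exp=A main=D work=F]
After op 9 (branch): HEAD=work@F [exp=A fix=F main=D work=F]
After op 10 (reset): HEAD=work@A [exp=A fix=F main=D work=A]
After op 11 (checkout): HEAD=main@D [exp=A fix=F main=D work=A]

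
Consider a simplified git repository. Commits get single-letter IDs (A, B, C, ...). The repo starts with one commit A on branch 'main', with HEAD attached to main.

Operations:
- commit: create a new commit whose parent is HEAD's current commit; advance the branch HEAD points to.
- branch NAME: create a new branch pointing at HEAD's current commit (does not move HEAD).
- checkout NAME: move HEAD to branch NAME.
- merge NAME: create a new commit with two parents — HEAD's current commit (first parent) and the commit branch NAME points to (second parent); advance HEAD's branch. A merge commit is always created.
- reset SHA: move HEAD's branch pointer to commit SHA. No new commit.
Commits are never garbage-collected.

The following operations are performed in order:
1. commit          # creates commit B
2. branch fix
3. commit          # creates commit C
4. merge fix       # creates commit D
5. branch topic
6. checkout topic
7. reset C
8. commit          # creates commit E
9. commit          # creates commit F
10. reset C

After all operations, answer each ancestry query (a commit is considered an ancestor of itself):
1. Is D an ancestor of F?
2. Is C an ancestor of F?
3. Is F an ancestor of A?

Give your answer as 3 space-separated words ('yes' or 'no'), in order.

Answer: no yes no

Derivation:
After op 1 (commit): HEAD=main@B [main=B]
After op 2 (branch): HEAD=main@B [fix=B main=B]
After op 3 (commit): HEAD=main@C [fix=B main=C]
After op 4 (merge): HEAD=main@D [fix=B main=D]
After op 5 (branch): HEAD=main@D [fix=B main=D topic=D]
After op 6 (checkout): HEAD=topic@D [fix=B main=D topic=D]
After op 7 (reset): HEAD=topic@C [fix=B main=D topic=C]
After op 8 (commit): HEAD=topic@E [fix=B main=D topic=E]
After op 9 (commit): HEAD=topic@F [fix=B main=D topic=F]
After op 10 (reset): HEAD=topic@C [fix=B main=D topic=C]
ancestors(F) = {A,B,C,E,F}; D in? no
ancestors(F) = {A,B,C,E,F}; C in? yes
ancestors(A) = {A}; F in? no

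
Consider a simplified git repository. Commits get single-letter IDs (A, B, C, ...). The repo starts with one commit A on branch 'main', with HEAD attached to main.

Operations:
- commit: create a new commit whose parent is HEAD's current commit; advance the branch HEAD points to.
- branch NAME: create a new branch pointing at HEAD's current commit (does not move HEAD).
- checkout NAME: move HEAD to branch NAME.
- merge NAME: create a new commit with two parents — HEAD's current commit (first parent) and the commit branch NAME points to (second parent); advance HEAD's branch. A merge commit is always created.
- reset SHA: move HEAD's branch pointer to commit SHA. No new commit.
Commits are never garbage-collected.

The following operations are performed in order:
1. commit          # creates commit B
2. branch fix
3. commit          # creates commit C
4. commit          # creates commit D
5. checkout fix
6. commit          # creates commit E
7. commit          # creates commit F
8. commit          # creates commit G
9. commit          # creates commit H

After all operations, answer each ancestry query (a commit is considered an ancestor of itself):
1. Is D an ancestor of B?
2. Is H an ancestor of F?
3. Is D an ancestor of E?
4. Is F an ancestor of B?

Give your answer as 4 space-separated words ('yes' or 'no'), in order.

Answer: no no no no

Derivation:
After op 1 (commit): HEAD=main@B [main=B]
After op 2 (branch): HEAD=main@B [fix=B main=B]
After op 3 (commit): HEAD=main@C [fix=B main=C]
After op 4 (commit): HEAD=main@D [fix=B main=D]
After op 5 (checkout): HEAD=fix@B [fix=B main=D]
After op 6 (commit): HEAD=fix@E [fix=E main=D]
After op 7 (commit): HEAD=fix@F [fix=F main=D]
After op 8 (commit): HEAD=fix@G [fix=G main=D]
After op 9 (commit): HEAD=fix@H [fix=H main=D]
ancestors(B) = {A,B}; D in? no
ancestors(F) = {A,B,E,F}; H in? no
ancestors(E) = {A,B,E}; D in? no
ancestors(B) = {A,B}; F in? no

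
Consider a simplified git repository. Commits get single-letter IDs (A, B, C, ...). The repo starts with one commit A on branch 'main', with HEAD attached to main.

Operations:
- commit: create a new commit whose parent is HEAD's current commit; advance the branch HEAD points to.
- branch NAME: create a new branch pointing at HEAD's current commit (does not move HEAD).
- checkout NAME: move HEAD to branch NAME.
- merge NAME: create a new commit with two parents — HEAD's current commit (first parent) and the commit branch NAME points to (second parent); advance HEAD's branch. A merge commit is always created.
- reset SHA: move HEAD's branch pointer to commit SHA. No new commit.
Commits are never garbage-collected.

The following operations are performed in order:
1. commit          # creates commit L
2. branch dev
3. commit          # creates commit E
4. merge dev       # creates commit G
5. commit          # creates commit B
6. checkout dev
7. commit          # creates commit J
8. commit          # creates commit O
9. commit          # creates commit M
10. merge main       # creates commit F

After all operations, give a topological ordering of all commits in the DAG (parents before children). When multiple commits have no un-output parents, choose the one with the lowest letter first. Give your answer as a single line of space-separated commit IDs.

Answer: A L E G B J O M F

Derivation:
After op 1 (commit): HEAD=main@L [main=L]
After op 2 (branch): HEAD=main@L [dev=L main=L]
After op 3 (commit): HEAD=main@E [dev=L main=E]
After op 4 (merge): HEAD=main@G [dev=L main=G]
After op 5 (commit): HEAD=main@B [dev=L main=B]
After op 6 (checkout): HEAD=dev@L [dev=L main=B]
After op 7 (commit): HEAD=dev@J [dev=J main=B]
After op 8 (commit): HEAD=dev@O [dev=O main=B]
After op 9 (commit): HEAD=dev@M [dev=M main=B]
After op 10 (merge): HEAD=dev@F [dev=F main=B]
commit A: parents=[]
commit B: parents=['G']
commit E: parents=['L']
commit F: parents=['M', 'B']
commit G: parents=['E', 'L']
commit J: parents=['L']
commit L: parents=['A']
commit M: parents=['O']
commit O: parents=['J']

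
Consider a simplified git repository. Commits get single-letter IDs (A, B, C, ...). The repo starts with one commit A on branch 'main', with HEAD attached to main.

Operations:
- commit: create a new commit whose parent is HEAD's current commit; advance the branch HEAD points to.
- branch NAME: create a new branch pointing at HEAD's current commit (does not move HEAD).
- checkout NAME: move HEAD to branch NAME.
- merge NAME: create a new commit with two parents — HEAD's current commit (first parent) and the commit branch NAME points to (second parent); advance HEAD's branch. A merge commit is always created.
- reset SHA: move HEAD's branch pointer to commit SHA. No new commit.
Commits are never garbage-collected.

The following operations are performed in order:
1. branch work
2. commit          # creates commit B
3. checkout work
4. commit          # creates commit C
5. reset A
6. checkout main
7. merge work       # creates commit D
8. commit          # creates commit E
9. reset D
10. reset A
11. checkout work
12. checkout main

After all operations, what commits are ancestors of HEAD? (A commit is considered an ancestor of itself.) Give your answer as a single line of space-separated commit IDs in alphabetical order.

Answer: A

Derivation:
After op 1 (branch): HEAD=main@A [main=A work=A]
After op 2 (commit): HEAD=main@B [main=B work=A]
After op 3 (checkout): HEAD=work@A [main=B work=A]
After op 4 (commit): HEAD=work@C [main=B work=C]
After op 5 (reset): HEAD=work@A [main=B work=A]
After op 6 (checkout): HEAD=main@B [main=B work=A]
After op 7 (merge): HEAD=main@D [main=D work=A]
After op 8 (commit): HEAD=main@E [main=E work=A]
After op 9 (reset): HEAD=main@D [main=D work=A]
After op 10 (reset): HEAD=main@A [main=A work=A]
After op 11 (checkout): HEAD=work@A [main=A work=A]
After op 12 (checkout): HEAD=main@A [main=A work=A]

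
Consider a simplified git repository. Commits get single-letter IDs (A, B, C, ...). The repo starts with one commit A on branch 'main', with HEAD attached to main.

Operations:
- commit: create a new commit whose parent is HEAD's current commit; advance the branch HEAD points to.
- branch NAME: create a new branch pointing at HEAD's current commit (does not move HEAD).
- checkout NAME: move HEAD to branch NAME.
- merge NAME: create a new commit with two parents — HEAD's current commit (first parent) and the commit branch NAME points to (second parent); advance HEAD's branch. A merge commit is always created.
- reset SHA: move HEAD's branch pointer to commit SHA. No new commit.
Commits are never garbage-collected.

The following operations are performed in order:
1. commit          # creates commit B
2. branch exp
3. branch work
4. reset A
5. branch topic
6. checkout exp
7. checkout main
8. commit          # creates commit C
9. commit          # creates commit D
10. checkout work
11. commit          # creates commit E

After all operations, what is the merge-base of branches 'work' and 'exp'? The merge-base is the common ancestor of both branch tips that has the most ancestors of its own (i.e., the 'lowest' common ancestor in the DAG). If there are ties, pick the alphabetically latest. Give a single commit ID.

Answer: B

Derivation:
After op 1 (commit): HEAD=main@B [main=B]
After op 2 (branch): HEAD=main@B [exp=B main=B]
After op 3 (branch): HEAD=main@B [exp=B main=B work=B]
After op 4 (reset): HEAD=main@A [exp=B main=A work=B]
After op 5 (branch): HEAD=main@A [exp=B main=A topic=A work=B]
After op 6 (checkout): HEAD=exp@B [exp=B main=A topic=A work=B]
After op 7 (checkout): HEAD=main@A [exp=B main=A topic=A work=B]
After op 8 (commit): HEAD=main@C [exp=B main=C topic=A work=B]
After op 9 (commit): HEAD=main@D [exp=B main=D topic=A work=B]
After op 10 (checkout): HEAD=work@B [exp=B main=D topic=A work=B]
After op 11 (commit): HEAD=work@E [exp=B main=D topic=A work=E]
ancestors(work=E): ['A', 'B', 'E']
ancestors(exp=B): ['A', 'B']
common: ['A', 'B']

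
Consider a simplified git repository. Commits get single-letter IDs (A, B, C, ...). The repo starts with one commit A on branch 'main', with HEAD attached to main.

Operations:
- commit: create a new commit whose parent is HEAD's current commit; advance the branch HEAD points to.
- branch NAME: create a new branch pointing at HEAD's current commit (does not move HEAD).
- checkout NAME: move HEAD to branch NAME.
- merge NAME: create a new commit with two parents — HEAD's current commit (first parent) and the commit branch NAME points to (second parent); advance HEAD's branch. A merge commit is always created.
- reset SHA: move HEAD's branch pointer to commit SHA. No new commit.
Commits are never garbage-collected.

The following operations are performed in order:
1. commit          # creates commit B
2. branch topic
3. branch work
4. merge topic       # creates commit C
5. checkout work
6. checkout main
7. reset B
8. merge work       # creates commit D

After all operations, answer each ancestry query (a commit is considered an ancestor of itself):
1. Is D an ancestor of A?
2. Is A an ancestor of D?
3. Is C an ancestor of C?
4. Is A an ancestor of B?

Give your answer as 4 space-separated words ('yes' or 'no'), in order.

After op 1 (commit): HEAD=main@B [main=B]
After op 2 (branch): HEAD=main@B [main=B topic=B]
After op 3 (branch): HEAD=main@B [main=B topic=B work=B]
After op 4 (merge): HEAD=main@C [main=C topic=B work=B]
After op 5 (checkout): HEAD=work@B [main=C topic=B work=B]
After op 6 (checkout): HEAD=main@C [main=C topic=B work=B]
After op 7 (reset): HEAD=main@B [main=B topic=B work=B]
After op 8 (merge): HEAD=main@D [main=D topic=B work=B]
ancestors(A) = {A}; D in? no
ancestors(D) = {A,B,D}; A in? yes
ancestors(C) = {A,B,C}; C in? yes
ancestors(B) = {A,B}; A in? yes

Answer: no yes yes yes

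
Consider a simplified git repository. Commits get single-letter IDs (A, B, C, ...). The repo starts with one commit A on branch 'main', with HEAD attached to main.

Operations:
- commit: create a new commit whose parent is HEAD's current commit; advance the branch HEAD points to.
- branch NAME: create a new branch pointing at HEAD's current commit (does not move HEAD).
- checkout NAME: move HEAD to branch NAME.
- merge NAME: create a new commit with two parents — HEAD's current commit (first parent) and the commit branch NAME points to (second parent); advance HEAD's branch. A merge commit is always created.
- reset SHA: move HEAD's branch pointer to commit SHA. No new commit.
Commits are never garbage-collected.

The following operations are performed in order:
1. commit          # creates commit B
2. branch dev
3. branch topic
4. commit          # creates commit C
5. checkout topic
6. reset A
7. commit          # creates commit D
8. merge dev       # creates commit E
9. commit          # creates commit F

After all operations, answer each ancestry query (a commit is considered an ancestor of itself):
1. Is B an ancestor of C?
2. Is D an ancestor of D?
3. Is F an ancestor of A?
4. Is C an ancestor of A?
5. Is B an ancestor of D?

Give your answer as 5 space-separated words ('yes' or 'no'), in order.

After op 1 (commit): HEAD=main@B [main=B]
After op 2 (branch): HEAD=main@B [dev=B main=B]
After op 3 (branch): HEAD=main@B [dev=B main=B topic=B]
After op 4 (commit): HEAD=main@C [dev=B main=C topic=B]
After op 5 (checkout): HEAD=topic@B [dev=B main=C topic=B]
After op 6 (reset): HEAD=topic@A [dev=B main=C topic=A]
After op 7 (commit): HEAD=topic@D [dev=B main=C topic=D]
After op 8 (merge): HEAD=topic@E [dev=B main=C topic=E]
After op 9 (commit): HEAD=topic@F [dev=B main=C topic=F]
ancestors(C) = {A,B,C}; B in? yes
ancestors(D) = {A,D}; D in? yes
ancestors(A) = {A}; F in? no
ancestors(A) = {A}; C in? no
ancestors(D) = {A,D}; B in? no

Answer: yes yes no no no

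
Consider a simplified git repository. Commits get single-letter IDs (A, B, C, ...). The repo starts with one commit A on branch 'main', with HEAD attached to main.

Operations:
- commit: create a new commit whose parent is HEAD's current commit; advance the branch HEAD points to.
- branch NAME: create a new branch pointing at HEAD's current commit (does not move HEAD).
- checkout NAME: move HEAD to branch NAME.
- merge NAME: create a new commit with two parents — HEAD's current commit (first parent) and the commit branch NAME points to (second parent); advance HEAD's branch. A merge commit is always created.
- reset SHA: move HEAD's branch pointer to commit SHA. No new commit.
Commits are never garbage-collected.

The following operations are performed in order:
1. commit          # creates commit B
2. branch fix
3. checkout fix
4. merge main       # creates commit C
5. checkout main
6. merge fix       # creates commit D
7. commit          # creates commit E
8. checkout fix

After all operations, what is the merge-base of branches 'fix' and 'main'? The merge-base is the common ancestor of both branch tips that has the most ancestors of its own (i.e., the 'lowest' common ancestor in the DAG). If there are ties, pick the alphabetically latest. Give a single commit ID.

Answer: C

Derivation:
After op 1 (commit): HEAD=main@B [main=B]
After op 2 (branch): HEAD=main@B [fix=B main=B]
After op 3 (checkout): HEAD=fix@B [fix=B main=B]
After op 4 (merge): HEAD=fix@C [fix=C main=B]
After op 5 (checkout): HEAD=main@B [fix=C main=B]
After op 6 (merge): HEAD=main@D [fix=C main=D]
After op 7 (commit): HEAD=main@E [fix=C main=E]
After op 8 (checkout): HEAD=fix@C [fix=C main=E]
ancestors(fix=C): ['A', 'B', 'C']
ancestors(main=E): ['A', 'B', 'C', 'D', 'E']
common: ['A', 'B', 'C']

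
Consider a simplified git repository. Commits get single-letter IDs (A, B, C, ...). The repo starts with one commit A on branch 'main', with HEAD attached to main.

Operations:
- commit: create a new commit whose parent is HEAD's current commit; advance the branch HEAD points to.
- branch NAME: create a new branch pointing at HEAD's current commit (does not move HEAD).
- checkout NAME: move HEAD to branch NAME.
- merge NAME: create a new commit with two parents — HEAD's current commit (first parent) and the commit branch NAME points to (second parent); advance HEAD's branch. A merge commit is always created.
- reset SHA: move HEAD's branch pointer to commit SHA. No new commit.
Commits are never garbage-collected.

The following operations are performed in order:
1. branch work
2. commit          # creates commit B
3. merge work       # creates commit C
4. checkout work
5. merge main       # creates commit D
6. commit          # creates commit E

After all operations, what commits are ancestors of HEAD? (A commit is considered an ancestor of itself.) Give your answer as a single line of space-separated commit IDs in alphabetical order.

After op 1 (branch): HEAD=main@A [main=A work=A]
After op 2 (commit): HEAD=main@B [main=B work=A]
After op 3 (merge): HEAD=main@C [main=C work=A]
After op 4 (checkout): HEAD=work@A [main=C work=A]
After op 5 (merge): HEAD=work@D [main=C work=D]
After op 6 (commit): HEAD=work@E [main=C work=E]

Answer: A B C D E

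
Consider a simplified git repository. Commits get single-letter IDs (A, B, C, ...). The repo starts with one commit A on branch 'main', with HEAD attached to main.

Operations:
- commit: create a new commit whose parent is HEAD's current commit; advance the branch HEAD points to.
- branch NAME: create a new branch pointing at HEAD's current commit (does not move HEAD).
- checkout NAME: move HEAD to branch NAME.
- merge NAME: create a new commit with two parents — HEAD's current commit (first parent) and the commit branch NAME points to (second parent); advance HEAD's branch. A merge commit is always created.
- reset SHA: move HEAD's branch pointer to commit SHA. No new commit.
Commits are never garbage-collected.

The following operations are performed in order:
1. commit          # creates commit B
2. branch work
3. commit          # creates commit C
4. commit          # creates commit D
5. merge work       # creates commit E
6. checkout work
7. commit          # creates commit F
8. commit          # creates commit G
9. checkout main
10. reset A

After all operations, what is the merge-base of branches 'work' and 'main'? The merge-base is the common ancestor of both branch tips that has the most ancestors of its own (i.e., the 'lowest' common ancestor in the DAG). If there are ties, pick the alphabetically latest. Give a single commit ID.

After op 1 (commit): HEAD=main@B [main=B]
After op 2 (branch): HEAD=main@B [main=B work=B]
After op 3 (commit): HEAD=main@C [main=C work=B]
After op 4 (commit): HEAD=main@D [main=D work=B]
After op 5 (merge): HEAD=main@E [main=E work=B]
After op 6 (checkout): HEAD=work@B [main=E work=B]
After op 7 (commit): HEAD=work@F [main=E work=F]
After op 8 (commit): HEAD=work@G [main=E work=G]
After op 9 (checkout): HEAD=main@E [main=E work=G]
After op 10 (reset): HEAD=main@A [main=A work=G]
ancestors(work=G): ['A', 'B', 'F', 'G']
ancestors(main=A): ['A']
common: ['A']

Answer: A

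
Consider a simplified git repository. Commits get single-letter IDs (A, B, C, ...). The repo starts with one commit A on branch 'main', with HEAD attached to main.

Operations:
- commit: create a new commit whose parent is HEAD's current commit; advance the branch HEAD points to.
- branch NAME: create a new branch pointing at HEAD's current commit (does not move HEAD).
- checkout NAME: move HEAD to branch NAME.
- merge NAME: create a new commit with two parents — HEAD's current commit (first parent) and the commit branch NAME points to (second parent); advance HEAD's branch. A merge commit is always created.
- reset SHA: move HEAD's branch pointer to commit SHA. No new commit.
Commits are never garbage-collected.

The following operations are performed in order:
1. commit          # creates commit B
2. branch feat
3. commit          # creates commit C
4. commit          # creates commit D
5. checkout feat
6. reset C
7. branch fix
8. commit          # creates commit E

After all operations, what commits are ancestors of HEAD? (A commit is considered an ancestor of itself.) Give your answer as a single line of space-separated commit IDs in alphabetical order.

Answer: A B C E

Derivation:
After op 1 (commit): HEAD=main@B [main=B]
After op 2 (branch): HEAD=main@B [feat=B main=B]
After op 3 (commit): HEAD=main@C [feat=B main=C]
After op 4 (commit): HEAD=main@D [feat=B main=D]
After op 5 (checkout): HEAD=feat@B [feat=B main=D]
After op 6 (reset): HEAD=feat@C [feat=C main=D]
After op 7 (branch): HEAD=feat@C [feat=C fix=C main=D]
After op 8 (commit): HEAD=feat@E [feat=E fix=C main=D]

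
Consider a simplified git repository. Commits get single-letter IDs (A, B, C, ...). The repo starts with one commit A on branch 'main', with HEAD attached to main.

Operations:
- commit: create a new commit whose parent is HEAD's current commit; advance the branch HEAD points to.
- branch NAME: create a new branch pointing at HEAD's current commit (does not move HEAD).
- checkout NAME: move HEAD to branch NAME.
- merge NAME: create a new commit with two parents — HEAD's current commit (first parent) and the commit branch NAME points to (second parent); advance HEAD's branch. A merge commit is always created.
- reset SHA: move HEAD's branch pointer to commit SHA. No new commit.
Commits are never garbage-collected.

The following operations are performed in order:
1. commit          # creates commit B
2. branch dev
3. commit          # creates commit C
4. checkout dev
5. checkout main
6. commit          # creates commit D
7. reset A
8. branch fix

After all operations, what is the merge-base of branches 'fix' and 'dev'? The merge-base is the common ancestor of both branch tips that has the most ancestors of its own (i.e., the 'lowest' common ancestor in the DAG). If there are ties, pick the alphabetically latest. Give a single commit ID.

After op 1 (commit): HEAD=main@B [main=B]
After op 2 (branch): HEAD=main@B [dev=B main=B]
After op 3 (commit): HEAD=main@C [dev=B main=C]
After op 4 (checkout): HEAD=dev@B [dev=B main=C]
After op 5 (checkout): HEAD=main@C [dev=B main=C]
After op 6 (commit): HEAD=main@D [dev=B main=D]
After op 7 (reset): HEAD=main@A [dev=B main=A]
After op 8 (branch): HEAD=main@A [dev=B fix=A main=A]
ancestors(fix=A): ['A']
ancestors(dev=B): ['A', 'B']
common: ['A']

Answer: A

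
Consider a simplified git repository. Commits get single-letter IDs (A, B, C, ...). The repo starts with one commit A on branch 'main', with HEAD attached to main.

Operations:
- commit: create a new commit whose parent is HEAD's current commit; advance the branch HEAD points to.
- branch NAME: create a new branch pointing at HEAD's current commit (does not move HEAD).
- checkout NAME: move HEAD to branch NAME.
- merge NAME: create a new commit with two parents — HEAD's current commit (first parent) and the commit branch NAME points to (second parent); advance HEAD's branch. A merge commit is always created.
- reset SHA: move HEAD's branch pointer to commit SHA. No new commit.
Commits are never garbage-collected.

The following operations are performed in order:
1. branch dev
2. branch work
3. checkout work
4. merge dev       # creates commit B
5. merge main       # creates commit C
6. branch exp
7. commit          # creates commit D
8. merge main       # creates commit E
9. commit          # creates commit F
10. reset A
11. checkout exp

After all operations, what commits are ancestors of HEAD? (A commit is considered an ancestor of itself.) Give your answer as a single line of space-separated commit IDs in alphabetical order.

Answer: A B C

Derivation:
After op 1 (branch): HEAD=main@A [dev=A main=A]
After op 2 (branch): HEAD=main@A [dev=A main=A work=A]
After op 3 (checkout): HEAD=work@A [dev=A main=A work=A]
After op 4 (merge): HEAD=work@B [dev=A main=A work=B]
After op 5 (merge): HEAD=work@C [dev=A main=A work=C]
After op 6 (branch): HEAD=work@C [dev=A exp=C main=A work=C]
After op 7 (commit): HEAD=work@D [dev=A exp=C main=A work=D]
After op 8 (merge): HEAD=work@E [dev=A exp=C main=A work=E]
After op 9 (commit): HEAD=work@F [dev=A exp=C main=A work=F]
After op 10 (reset): HEAD=work@A [dev=A exp=C main=A work=A]
After op 11 (checkout): HEAD=exp@C [dev=A exp=C main=A work=A]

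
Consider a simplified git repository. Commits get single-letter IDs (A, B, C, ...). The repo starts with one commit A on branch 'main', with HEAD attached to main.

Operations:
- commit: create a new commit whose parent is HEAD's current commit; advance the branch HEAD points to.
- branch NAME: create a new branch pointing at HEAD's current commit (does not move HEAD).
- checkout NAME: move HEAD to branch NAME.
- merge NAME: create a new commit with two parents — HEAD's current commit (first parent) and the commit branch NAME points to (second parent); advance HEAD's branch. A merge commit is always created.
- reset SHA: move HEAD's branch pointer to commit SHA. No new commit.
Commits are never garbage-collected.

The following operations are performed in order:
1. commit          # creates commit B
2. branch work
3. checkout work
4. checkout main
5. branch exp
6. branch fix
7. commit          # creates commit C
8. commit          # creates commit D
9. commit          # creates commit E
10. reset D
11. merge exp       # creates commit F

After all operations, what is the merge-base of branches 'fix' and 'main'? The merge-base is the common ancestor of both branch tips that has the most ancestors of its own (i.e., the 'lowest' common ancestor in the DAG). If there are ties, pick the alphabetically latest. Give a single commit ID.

Answer: B

Derivation:
After op 1 (commit): HEAD=main@B [main=B]
After op 2 (branch): HEAD=main@B [main=B work=B]
After op 3 (checkout): HEAD=work@B [main=B work=B]
After op 4 (checkout): HEAD=main@B [main=B work=B]
After op 5 (branch): HEAD=main@B [exp=B main=B work=B]
After op 6 (branch): HEAD=main@B [exp=B fix=B main=B work=B]
After op 7 (commit): HEAD=main@C [exp=B fix=B main=C work=B]
After op 8 (commit): HEAD=main@D [exp=B fix=B main=D work=B]
After op 9 (commit): HEAD=main@E [exp=B fix=B main=E work=B]
After op 10 (reset): HEAD=main@D [exp=B fix=B main=D work=B]
After op 11 (merge): HEAD=main@F [exp=B fix=B main=F work=B]
ancestors(fix=B): ['A', 'B']
ancestors(main=F): ['A', 'B', 'C', 'D', 'F']
common: ['A', 'B']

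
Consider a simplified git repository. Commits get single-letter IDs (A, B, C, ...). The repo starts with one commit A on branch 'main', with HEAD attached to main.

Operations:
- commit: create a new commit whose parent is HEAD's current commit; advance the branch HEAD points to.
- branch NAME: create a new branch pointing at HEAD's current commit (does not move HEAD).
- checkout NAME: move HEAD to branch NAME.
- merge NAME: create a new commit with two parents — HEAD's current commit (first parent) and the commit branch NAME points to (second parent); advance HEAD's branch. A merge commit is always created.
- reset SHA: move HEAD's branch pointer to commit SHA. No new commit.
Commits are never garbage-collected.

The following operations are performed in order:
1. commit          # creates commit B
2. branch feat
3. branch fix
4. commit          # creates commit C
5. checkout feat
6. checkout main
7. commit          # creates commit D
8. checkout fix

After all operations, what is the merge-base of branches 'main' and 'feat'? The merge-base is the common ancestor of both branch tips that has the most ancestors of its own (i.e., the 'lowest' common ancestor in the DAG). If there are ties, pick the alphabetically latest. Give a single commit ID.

Answer: B

Derivation:
After op 1 (commit): HEAD=main@B [main=B]
After op 2 (branch): HEAD=main@B [feat=B main=B]
After op 3 (branch): HEAD=main@B [feat=B fix=B main=B]
After op 4 (commit): HEAD=main@C [feat=B fix=B main=C]
After op 5 (checkout): HEAD=feat@B [feat=B fix=B main=C]
After op 6 (checkout): HEAD=main@C [feat=B fix=B main=C]
After op 7 (commit): HEAD=main@D [feat=B fix=B main=D]
After op 8 (checkout): HEAD=fix@B [feat=B fix=B main=D]
ancestors(main=D): ['A', 'B', 'C', 'D']
ancestors(feat=B): ['A', 'B']
common: ['A', 'B']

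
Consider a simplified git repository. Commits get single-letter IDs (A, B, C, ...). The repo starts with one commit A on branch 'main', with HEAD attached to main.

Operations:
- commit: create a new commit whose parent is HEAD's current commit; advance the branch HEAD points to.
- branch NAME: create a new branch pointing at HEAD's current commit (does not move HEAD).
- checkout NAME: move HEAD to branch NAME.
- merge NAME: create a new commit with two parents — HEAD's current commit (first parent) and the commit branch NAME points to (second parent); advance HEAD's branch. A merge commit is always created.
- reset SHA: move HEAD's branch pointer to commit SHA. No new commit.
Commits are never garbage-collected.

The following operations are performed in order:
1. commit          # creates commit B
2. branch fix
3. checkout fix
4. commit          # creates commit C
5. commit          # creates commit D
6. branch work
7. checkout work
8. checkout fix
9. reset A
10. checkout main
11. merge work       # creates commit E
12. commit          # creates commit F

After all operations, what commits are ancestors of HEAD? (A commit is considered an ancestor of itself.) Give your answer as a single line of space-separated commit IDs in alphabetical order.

Answer: A B C D E F

Derivation:
After op 1 (commit): HEAD=main@B [main=B]
After op 2 (branch): HEAD=main@B [fix=B main=B]
After op 3 (checkout): HEAD=fix@B [fix=B main=B]
After op 4 (commit): HEAD=fix@C [fix=C main=B]
After op 5 (commit): HEAD=fix@D [fix=D main=B]
After op 6 (branch): HEAD=fix@D [fix=D main=B work=D]
After op 7 (checkout): HEAD=work@D [fix=D main=B work=D]
After op 8 (checkout): HEAD=fix@D [fix=D main=B work=D]
After op 9 (reset): HEAD=fix@A [fix=A main=B work=D]
After op 10 (checkout): HEAD=main@B [fix=A main=B work=D]
After op 11 (merge): HEAD=main@E [fix=A main=E work=D]
After op 12 (commit): HEAD=main@F [fix=A main=F work=D]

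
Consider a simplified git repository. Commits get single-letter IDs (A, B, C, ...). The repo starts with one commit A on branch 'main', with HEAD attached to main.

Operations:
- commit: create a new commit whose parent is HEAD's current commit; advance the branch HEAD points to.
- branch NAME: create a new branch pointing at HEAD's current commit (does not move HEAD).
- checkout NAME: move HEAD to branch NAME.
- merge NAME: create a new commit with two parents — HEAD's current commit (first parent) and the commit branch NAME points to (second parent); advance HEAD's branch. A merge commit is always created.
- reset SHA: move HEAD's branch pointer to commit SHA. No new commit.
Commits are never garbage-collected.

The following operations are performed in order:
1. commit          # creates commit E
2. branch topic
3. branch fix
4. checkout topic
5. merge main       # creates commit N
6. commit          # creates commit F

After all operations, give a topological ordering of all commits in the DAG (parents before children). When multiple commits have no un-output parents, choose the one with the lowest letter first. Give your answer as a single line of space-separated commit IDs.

After op 1 (commit): HEAD=main@E [main=E]
After op 2 (branch): HEAD=main@E [main=E topic=E]
After op 3 (branch): HEAD=main@E [fix=E main=E topic=E]
After op 4 (checkout): HEAD=topic@E [fix=E main=E topic=E]
After op 5 (merge): HEAD=topic@N [fix=E main=E topic=N]
After op 6 (commit): HEAD=topic@F [fix=E main=E topic=F]
commit A: parents=[]
commit E: parents=['A']
commit F: parents=['N']
commit N: parents=['E', 'E']

Answer: A E N F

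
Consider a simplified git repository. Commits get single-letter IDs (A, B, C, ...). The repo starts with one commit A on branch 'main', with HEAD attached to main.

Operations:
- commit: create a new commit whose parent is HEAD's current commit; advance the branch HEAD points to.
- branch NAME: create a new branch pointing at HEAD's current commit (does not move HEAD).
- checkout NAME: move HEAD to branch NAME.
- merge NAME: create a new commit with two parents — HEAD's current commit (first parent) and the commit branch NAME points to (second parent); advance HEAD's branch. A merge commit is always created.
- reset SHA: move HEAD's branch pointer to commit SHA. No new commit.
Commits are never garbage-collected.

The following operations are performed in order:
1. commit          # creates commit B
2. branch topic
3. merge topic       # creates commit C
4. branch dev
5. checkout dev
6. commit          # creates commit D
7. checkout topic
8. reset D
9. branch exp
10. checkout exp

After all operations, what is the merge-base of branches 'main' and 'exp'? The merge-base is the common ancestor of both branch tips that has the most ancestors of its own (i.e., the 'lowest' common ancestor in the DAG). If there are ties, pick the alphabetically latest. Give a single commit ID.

Answer: C

Derivation:
After op 1 (commit): HEAD=main@B [main=B]
After op 2 (branch): HEAD=main@B [main=B topic=B]
After op 3 (merge): HEAD=main@C [main=C topic=B]
After op 4 (branch): HEAD=main@C [dev=C main=C topic=B]
After op 5 (checkout): HEAD=dev@C [dev=C main=C topic=B]
After op 6 (commit): HEAD=dev@D [dev=D main=C topic=B]
After op 7 (checkout): HEAD=topic@B [dev=D main=C topic=B]
After op 8 (reset): HEAD=topic@D [dev=D main=C topic=D]
After op 9 (branch): HEAD=topic@D [dev=D exp=D main=C topic=D]
After op 10 (checkout): HEAD=exp@D [dev=D exp=D main=C topic=D]
ancestors(main=C): ['A', 'B', 'C']
ancestors(exp=D): ['A', 'B', 'C', 'D']
common: ['A', 'B', 'C']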